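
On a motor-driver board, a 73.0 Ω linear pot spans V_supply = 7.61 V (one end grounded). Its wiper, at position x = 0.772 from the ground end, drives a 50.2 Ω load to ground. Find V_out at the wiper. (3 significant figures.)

V_out ≈ 4.68 V

Split the track: R_lower = x·R_p = 56.36 Ω, R_upper = (1−x)·R_p = 16.64 Ω.
(x·R_p) ‖ R_L = 26.55 Ω.
Loaded-divider output: V_out = 7.61 × 0.6147 = 4.678 V.
(Unloaded: V_out = x·V_supply = 5.87 V.)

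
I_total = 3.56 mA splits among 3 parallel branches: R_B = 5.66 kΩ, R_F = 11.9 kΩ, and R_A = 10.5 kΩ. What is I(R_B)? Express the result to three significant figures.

I ≈ 1.77 mA

ΣG = 1/5.66 + 1/11.9 + 1/10.5 = 0.3560.
R_B takes the fraction G_k/ΣG = 0.1767/0.3560 = 0.4964, so I = 3.56 × 0.4964 = 1.767 mA.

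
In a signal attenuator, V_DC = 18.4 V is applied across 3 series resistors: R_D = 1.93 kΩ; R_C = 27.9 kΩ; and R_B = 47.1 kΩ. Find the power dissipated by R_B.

P ≈ 2.69 mW

ΣR = 76.93 kΩ → I = 18.4/76.93 = 0.2392 mA.
P(R_B) = I²·R_B = (0.2392)² × 47.1 = 2.694 mW.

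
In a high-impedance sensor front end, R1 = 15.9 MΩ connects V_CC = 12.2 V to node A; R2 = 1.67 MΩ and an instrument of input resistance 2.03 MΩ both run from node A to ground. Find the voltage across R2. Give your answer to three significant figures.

R2 ‖ R_L = (1.67 × 2.03)/(1.67 + 2.03) = 0.9162 MΩ.
Voltage divider with the loaded lower leg: V_out = 12.2 × 0.9162/(15.9 + 0.9162) = 12.2 × 0.05449 = 0.6647 V.

V_out ≈ 0.665 V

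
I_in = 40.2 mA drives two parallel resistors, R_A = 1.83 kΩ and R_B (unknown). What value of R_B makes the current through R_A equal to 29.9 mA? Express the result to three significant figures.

In a two-way split, I_A/I_in = R_B/(R_A + R_B).
29.9/40.2 = R_B/(R_A + R_B) → R_B = R_A · (0.7438)/(1 − 0.7438) = 1.83 × 2.903 = 5.312 kΩ.

R_B ≈ 5.31 kΩ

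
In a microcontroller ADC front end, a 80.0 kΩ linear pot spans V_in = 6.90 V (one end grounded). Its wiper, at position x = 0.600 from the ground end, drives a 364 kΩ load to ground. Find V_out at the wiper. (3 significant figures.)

The pot divides into 32.00 kΩ above the wiper and 48.00 kΩ below.
R_L loads the lower segment: effective lower R = 42.41 kΩ.
V_out = 6.90 × 42.41/(32.00 + 42.41) = 3.933 V.

V_out ≈ 3.93 V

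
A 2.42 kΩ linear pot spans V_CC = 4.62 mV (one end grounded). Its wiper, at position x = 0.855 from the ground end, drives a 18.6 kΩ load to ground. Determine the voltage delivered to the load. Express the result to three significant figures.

Split the track: R_lower = x·R_p = 2.069 kΩ, R_upper = (1−x)·R_p = 0.3509 kΩ.
R_L loads the lower segment: effective lower R = 1.862 kΩ.
Then V_out = V_CC · 1.862/(0.3509 + 1.862) = 3.887 mV.

V_out ≈ 3.89 mV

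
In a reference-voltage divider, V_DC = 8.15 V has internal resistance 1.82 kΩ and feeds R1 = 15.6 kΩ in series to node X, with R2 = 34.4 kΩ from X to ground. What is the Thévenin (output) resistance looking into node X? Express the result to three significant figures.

R_th ≈ 11.6 kΩ

R1' = 1.82 + 15.6 = 17.42 kΩ (source resistance + R1).
With V_DC suppressed (replaced by a short), R_th = R1' ‖ R2 = (17.42 × 34.4)/(17.42 + 34.4) = 11.56 kΩ.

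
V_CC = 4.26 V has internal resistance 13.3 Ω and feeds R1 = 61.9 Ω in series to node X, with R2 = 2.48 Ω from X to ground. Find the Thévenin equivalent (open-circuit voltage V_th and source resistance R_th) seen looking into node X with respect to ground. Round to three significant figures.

R1' = 13.3 + 61.9 = 75.20 Ω (source resistance + R1).
Open-circuit (no load on X): V_th = V_CC · R2/(R1' + R2) = 4.26 × 2.48/(75.20 + 2.48) = 0.1360 V.
With V_CC suppressed (replaced by a short), R_th = R1' ‖ R2 = (75.20 × 2.48)/(75.20 + 2.48) = 2.401 Ω.

V_th ≈ 0.136 V, R_th ≈ 2.40 Ω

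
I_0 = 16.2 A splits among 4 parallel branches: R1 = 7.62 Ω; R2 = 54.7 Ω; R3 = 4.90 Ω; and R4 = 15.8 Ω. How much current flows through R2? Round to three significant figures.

I ≈ 0.710 A

Conductances: ΣG = 1/7.62 + 1/54.7 + 1/4.90 + 1/15.8 = 0.4169 (1/Ω).
R2 takes the fraction G_k/ΣG = 0.01828/0.4169 = 0.04385, so I = 16.2 × 0.04385 = 0.7104 A.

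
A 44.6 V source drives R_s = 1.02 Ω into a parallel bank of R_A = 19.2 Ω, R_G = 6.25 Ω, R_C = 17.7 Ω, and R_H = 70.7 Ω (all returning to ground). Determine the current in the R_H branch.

Combine the parallel branches: R_p = (1/19.2 + 1/6.25 + 1/17.7 + 1/70.7)⁻¹ = 3.537 Ω.
V_A = 44.6 × 3.537/4.557 = 34.62 V.
I(R_H) = V_A / R_H = 34.62/70.7 = 0.4896 A.

I ≈ 0.490 A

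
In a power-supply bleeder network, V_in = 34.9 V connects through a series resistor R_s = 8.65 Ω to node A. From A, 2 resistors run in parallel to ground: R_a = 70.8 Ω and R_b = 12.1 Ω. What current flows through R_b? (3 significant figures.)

I ≈ 1.57 A

Equivalent of the parallel group: R_p = 10.33 Ω.
Node voltage V_A = V_in · R_p/(R_s + R_p) = 34.9 × 0.5444 = 19.00 V.
I(R_b) = V_A / R_b = 19.00/12.1 = 1.570 A.
(Check via current divider: I_total = 1.838 A; share G_k/ΣG = 0.8540 → same result.)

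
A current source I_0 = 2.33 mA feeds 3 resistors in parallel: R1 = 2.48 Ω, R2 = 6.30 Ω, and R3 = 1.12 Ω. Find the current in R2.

I ≈ 0.254 mA

Total conductance ΣG = 1/2.48 + 1/6.30 + 1/1.12 = 1.455 (units of 1/Ω).
Current divider: I(R2) = I_0 · G_k/ΣG = 2.33 × (0.1587/1.455) = 2.33 × 0.1091 = 0.2542 mA.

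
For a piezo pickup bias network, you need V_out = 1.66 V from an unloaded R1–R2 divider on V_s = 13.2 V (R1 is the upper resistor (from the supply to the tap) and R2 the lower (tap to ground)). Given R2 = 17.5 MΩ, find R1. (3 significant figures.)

Required fraction k = V_out/V_s = 0.1258.
Rearranging, R1 = R2·(1−k)/k = 17.5 × 6.952 = 121.7 MΩ.

R1 ≈ 122 MΩ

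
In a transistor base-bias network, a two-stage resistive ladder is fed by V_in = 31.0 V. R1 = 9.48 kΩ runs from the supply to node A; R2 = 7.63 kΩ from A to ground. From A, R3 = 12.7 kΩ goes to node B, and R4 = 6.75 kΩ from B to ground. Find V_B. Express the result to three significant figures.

Node A sees R2 in parallel with the series input of stage 2, R3 + R4 = 19.45 kΩ.
Effective lower resistance at A: R2 ‖ 19.45 = 5.480 kΩ.
V_A = 31.0 × 5.480/(9.48 + 5.480) = 11.36 V.
V_B = V_A × 0.3470 = 3.941 V.

V_B ≈ 3.94 V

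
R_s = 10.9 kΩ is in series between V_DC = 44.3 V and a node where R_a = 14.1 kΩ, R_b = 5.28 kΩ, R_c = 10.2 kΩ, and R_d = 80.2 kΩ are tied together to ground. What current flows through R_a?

Combine the parallel branches: R_p = (1/14.1 + 1/5.28 + 1/10.2 + 1/80.2)⁻¹ = 2.697 kΩ.
Node voltage V_A = V_DC · R_p/(R_s + R_p) = 44.3 × 0.1983 = 8.786 V.
I(R_a) = V_A / R_a = 8.786/14.1 = 0.6231 mA.
(Check via current divider: I_total = 3.258 mA; share G_k/ΣG = 0.1913 → same result.)

I ≈ 0.623 mA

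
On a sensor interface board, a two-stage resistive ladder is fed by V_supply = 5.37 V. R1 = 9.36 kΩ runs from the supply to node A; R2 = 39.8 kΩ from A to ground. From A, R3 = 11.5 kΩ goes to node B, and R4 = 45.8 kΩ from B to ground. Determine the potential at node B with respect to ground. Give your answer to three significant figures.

The second stage (R3 + R4 = 57.30 kΩ) loads node A in parallel with R2.
R2 ‖ (R3+R4) = 23.49 kΩ.
First divider: V_A = V_supply · 23.49/(9.36 + 23.49) = 3.840 V.
Then the unloaded second divider: V_B = V_A × R4/(R3+R4) = 3.840 × 0.7993 = 3.069 V.

V_B ≈ 3.07 V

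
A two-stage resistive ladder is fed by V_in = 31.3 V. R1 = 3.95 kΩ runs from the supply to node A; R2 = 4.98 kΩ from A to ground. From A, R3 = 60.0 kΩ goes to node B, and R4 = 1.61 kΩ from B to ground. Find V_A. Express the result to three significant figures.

V_A ≈ 16.9 V

The second stage (R3 + R4 = 61.61 kΩ) loads node A in parallel with R2.
Effective lower resistance at A: R2 ‖ 61.61 = 4.608 kΩ.
V_A = 31.3 × 4.608/(3.95 + 4.608) = 16.85 V.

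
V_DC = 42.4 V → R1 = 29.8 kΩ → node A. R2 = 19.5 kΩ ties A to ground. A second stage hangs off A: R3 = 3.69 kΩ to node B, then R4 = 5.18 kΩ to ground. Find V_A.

V_A ≈ 7.20 V

Node A sees R2 in parallel with the series input of stage 2, R3 + R4 = 8.870 kΩ.
Effective lower resistance at A: R2 ‖ 8.870 = 6.097 kΩ.
First divider: V_A = V_DC · 6.097/(29.8 + 6.097) = 7.201 V.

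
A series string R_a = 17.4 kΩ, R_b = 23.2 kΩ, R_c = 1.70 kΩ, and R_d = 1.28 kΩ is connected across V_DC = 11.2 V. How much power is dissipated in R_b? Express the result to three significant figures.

Series current I = V_DC/ΣR = 11.2/43.58 = 0.2570 mA.
P = I²R = 0.06605 × 23.2 = 1.532 mW.

P ≈ 1.53 mW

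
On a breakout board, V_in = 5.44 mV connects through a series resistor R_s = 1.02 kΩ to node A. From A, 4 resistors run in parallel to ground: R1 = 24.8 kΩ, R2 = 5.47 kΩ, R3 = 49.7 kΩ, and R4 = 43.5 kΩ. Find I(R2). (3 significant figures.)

I ≈ 0.782 µA

Equivalent of the parallel group: R_p = 3.756 kΩ.
V_A = 5.44 × 3.756/4.776 = 4.278 mV.
Branch current I = V_A/R2 = 4.278/5.47 = 0.7821 µA.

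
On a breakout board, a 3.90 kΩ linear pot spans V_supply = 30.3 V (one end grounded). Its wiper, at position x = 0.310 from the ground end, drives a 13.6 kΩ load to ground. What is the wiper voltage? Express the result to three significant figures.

The pot divides into 2.691 kΩ above the wiper and 1.209 kΩ below.
(x·R_p) ‖ R_L = 1.110 kΩ.
V_out = 30.3 × 1.110/(2.691 + 1.110) = 8.850 V.

V_out ≈ 8.85 V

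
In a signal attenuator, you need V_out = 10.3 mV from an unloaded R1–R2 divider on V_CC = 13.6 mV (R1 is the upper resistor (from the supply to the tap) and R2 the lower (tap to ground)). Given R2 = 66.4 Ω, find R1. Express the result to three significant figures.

R1 ≈ 21.3 Ω

Required fraction k = V_out/V_CC = 0.7574.
Rearranging, R1 = R2·(1−k)/k = 66.4 × 0.3204 = 21.27 Ω.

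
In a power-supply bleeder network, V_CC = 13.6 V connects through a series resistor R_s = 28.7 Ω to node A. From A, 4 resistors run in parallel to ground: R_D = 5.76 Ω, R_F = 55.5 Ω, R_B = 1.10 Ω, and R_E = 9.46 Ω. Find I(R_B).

I ≈ 0.347 A

Equivalent of the parallel group: R_p = 0.8289 Ω.
Node voltage V_A = V_CC · R_p/(R_s + R_p) = 13.6 × 0.02807 = 0.3818 V.
Branch current I = V_A/R_B = 0.3818/1.10 = 0.3471 A.
(Check via current divider: I_total = 0.4606 A; share G_k/ΣG = 0.7535 → same result.)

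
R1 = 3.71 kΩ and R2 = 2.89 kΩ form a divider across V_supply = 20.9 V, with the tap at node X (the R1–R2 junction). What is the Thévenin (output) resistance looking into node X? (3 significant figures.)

With V_supply suppressed (replaced by a short), R_th = R1 ‖ R2 = (3.710 × 2.89)/(3.710 + 2.89) = 1.625 kΩ.

R_th ≈ 1.62 kΩ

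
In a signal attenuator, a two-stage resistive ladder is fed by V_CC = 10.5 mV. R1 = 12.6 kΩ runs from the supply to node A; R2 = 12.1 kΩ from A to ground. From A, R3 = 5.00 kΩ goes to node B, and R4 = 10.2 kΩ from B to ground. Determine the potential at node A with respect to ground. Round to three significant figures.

V_A ≈ 3.66 mV

Looking into the second stage from A: R3 + R4 = 15.20 kΩ appears in parallel with R2.
R2 ‖ (R3+R4) = 6.737 kΩ.
So V_A = 10.5 × 0.3484 = 3.658 mV.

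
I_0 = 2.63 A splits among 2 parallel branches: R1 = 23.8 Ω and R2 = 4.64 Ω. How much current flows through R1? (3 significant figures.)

Two-branch current divider: I_k = I_0 · R_other/(R_1 + R_2).
So I = 2.63 × 4.64/28.44 = 0.4291 A.

I ≈ 0.429 A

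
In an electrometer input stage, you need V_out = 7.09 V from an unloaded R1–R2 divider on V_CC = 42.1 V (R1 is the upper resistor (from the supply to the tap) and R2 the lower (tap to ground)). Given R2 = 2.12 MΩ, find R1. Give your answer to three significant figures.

V_out/V_CC = R2/(R1+R2) = 0.1684.
Rearranging, R1 = R2·(1−k)/k = 2.12 × 4.938 = 10.47 MΩ.

R1 ≈ 10.5 MΩ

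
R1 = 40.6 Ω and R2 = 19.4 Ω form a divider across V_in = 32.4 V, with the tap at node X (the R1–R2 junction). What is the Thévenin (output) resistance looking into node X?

R_th ≈ 13.1 Ω

Zeroing V_in shorts the top of R1 to ground, so R_th = R1 ‖ R2 = 13.13 Ω.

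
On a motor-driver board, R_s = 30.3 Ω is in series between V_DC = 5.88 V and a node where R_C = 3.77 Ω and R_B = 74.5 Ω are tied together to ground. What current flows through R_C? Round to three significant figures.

I ≈ 0.165 A

Combine the parallel branches: R_p = (1/3.77 + 1/74.5)⁻¹ = 3.588 Ω.
V_A by voltage divider: V_A = 5.88 × 3.588/(30.3 + 3.588) = 0.6226 V.
I(R_C) = V_A / R_C = 0.6226/3.77 = 0.1652 A.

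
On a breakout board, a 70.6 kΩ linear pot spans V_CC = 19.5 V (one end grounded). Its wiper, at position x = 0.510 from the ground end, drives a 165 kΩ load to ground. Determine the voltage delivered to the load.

The pot divides into 34.59 kΩ above the wiper and 36.01 kΩ below.
(x·R_p) ‖ R_L = 29.56 kΩ.
Loaded-divider output: V_out = 19.5 × 0.4607 = 8.984 V.

V_out ≈ 8.98 V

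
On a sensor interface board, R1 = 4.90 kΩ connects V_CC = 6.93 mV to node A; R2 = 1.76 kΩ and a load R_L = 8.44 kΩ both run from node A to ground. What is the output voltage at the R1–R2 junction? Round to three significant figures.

V_out ≈ 1.59 mV

First combine the lower leg with the load: R2 ‖ R_L = 1.456 kΩ.
Voltage divider with the loaded lower leg: V_out = 6.93 × 1.456/(4.90 + 1.456) = 6.93 × 0.2291 = 1.588 mV.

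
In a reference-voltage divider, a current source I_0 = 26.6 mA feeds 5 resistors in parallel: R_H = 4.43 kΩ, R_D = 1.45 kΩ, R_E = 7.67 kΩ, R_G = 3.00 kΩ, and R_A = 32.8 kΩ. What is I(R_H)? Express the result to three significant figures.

I ≈ 4.26 mA

ΣG = 1/4.43 + 1/1.45 + 1/7.67 + 1/3.00 + 1/32.8 = 1.410.
Current divider: I(R_H) = I_0 · G_k/ΣG = 26.6 × (0.2257/1.410) = 26.6 × 0.1601 = 4.260 mA.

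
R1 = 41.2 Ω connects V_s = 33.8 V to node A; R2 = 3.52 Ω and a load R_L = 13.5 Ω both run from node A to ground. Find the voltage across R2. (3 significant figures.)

R2 ‖ R_L = (3.52 × 13.5)/(3.52 + 13.5) = 2.792 Ω.
Then V_out = V_s · R2'/(R1 + R2') = 33.8 × 2.792/43.99 = 2.145 V.
(Unloaded it would be 2.66 V; the load pulls it down.)

V_out ≈ 2.15 V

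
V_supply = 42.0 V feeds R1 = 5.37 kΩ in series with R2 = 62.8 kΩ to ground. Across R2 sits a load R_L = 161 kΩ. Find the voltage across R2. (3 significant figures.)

V_out ≈ 37.5 V

First combine the lower leg with the load: R2 ‖ R_L = 45.18 kΩ.
Voltage divider with the loaded lower leg: V_out = 42.0 × 45.18/(5.37 + 45.18) = 42.0 × 0.8938 = 37.54 V.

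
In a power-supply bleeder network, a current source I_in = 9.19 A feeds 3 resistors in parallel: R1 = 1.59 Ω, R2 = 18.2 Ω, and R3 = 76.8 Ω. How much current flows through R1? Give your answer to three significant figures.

I ≈ 8.29 A

ΣG = 1/1.59 + 1/18.2 + 1/76.8 = 0.6969.
R1 takes the fraction G_k/ΣG = 0.6289/0.6969 = 0.9025, so I = 9.19 × 0.9025 = 8.294 A.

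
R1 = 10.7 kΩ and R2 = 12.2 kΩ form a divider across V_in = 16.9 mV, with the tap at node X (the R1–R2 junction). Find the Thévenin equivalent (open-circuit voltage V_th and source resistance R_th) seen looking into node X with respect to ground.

With X open, the divider is unloaded: V_th = 16.9 × 12.2/22.90 = 9.003 mV.
Looking into X with the source shorted: R_th = R1·R2/(R1+R2) = 10.70 × 12.2/22.90 = 5.700 kΩ.

V_th ≈ 9.00 mV, R_th ≈ 5.70 kΩ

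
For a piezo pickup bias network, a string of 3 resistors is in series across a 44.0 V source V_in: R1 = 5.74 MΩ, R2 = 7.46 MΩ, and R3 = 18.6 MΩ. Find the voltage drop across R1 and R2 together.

V ≈ 18.3 V

Total series resistance ΣR = 5.74 + 7.46 + 18.6 = 31.80 MΩ.
R_{R1..R2} = 5.74 + 7.46 = 13.20 MΩ.
By the voltage-divider rule, V = 44.0 × 13.20/31.80 = 18.26 V.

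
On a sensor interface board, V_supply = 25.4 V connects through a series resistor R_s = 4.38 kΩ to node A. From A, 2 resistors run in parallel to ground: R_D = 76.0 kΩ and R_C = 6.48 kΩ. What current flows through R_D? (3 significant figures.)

I ≈ 0.193 mA

Combine the parallel branches: R_p = (1/76.0 + 1/6.48)⁻¹ = 5.971 kΩ.
V_A by voltage divider: V_A = 25.4 × 5.971/(4.38 + 5.971) = 14.65 V.
I(R_D) = V_A / R_D = 14.65/76.0 = 0.1928 mA.
(Equivalently: I_total = 2.454 mA, then current-divider fraction G_k/ΣG = 0.07856.)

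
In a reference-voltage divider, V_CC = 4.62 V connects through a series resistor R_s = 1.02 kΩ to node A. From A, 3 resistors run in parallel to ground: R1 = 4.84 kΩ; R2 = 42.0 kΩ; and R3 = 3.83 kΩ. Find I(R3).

Combine the parallel branches: R_p = (1/4.84 + 1/42.0 + 1/3.83)⁻¹ = 2.035 kΩ.
V_A by voltage divider: V_A = 4.62 × 2.035/(1.02 + 2.035) = 3.077 V.
Branch current I = V_A/R3 = 3.077/3.83 = 0.8035 mA.

I ≈ 0.803 mA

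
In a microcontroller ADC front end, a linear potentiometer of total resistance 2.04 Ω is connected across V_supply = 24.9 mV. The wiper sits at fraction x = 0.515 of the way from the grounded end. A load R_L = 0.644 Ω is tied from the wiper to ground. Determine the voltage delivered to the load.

The pot divides into 0.9894 Ω above the wiper and 1.051 Ω below.
Lower segment in parallel with the load: 1.051 ‖ 0.644 = 0.3993 Ω.
Then V_out = V_supply · 0.3993/(0.9894 + 0.3993) = 7.159 mV.

V_out ≈ 7.16 mV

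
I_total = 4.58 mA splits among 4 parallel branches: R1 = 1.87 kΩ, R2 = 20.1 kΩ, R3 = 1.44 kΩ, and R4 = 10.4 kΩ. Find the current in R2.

I ≈ 0.166 mA

ΣG = 1/1.87 + 1/20.1 + 1/1.44 + 1/10.4 = 1.375.
Current divider: I(R2) = I_total · G_k/ΣG = 4.58 × (0.04975/1.375) = 4.58 × 0.03618 = 0.1657 mA.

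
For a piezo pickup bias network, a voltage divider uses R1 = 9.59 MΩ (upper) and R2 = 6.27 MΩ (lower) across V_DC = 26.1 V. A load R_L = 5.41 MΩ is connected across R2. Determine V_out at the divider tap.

First combine the lower leg with the load: R2 ‖ R_L = 2.904 MΩ.
Voltage divider with the loaded lower leg: V_out = 26.1 × 2.904/(9.59 + 2.904) = 26.1 × 0.2324 = 6.067 V.

V_out ≈ 6.07 V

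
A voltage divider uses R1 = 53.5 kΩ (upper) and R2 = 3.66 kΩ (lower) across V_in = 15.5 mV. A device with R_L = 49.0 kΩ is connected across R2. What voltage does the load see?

The load sits in parallel with R2, giving an effective lower resistance R2' = R2·R_L/(R2+R_L) = 3.406 kΩ.
Voltage divider with the loaded lower leg: V_out = 15.5 × 3.406/(53.5 + 3.406) = 15.5 × 0.05985 = 0.9276 mV.

V_out ≈ 0.928 mV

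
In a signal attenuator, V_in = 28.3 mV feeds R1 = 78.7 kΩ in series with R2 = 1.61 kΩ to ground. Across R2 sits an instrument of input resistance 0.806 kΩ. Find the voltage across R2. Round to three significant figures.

The load sits in parallel with R2, giving an effective lower resistance R2' = R2·R_L/(R2+R_L) = 0.5371 kΩ.
Voltage divider with the loaded lower leg: V_out = 28.3 × 0.5371/(78.7 + 0.5371) = 28.3 × 0.006779 = 0.1918 mV.

V_out ≈ 0.192 mV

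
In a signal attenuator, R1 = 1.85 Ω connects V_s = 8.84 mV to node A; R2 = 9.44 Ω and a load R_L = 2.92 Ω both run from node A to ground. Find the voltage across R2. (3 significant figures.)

R2 ‖ R_L = (9.44 × 2.92)/(9.44 + 2.92) = 2.230 Ω.
Voltage divider with the loaded lower leg: V_out = 8.84 × 2.230/(1.85 + 2.230) = 8.84 × 0.5466 = 4.832 mV.

V_out ≈ 4.83 mV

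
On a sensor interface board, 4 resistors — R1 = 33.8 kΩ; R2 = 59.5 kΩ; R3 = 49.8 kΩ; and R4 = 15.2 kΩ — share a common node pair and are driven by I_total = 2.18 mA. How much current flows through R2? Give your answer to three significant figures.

ΣG = 1/33.8 + 1/59.5 + 1/49.8 + 1/15.2 = 0.1323.
By the current-divider rule, I = I_total · G_k/ΣG = 2.18 × 0.1271 = 0.2770 mA.

I ≈ 0.277 mA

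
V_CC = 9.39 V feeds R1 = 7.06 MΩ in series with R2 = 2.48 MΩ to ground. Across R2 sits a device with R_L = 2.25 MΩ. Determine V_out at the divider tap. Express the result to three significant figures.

V_out ≈ 1.34 V

R2 ‖ R_L = (2.48 × 2.25)/(2.48 + 2.25) = 1.180 MΩ.
Now apply the divider: V_out = 9.39 × 0.1432 = 1.344 V.
(Unloaded it would be 2.44 V; the load pulls it down.)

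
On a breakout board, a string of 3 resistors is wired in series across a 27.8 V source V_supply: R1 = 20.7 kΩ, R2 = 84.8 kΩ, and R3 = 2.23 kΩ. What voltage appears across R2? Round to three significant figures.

V ≈ 21.9 V

Total series resistance ΣR = 20.7 + 84.8 + 2.23 = 107.7 kΩ.
Voltage divider: V = V_supply · (84.80 / 107.7) = 27.8 × 0.7872 = 21.88 V.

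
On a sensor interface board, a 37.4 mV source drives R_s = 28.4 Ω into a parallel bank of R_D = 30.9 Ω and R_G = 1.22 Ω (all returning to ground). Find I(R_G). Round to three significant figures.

Parallel bank: R_p = 1/(1/30.9 + 1/1.22) = 1.174 Ω.
Node voltage V_A = V_DC · R_p/(R_s + R_p) = 37.4 × 0.03969 = 1.484 mV.
I(R_G) = V_A / R_G = 1.484/1.22 = 1.217 mA.

I ≈ 1.22 mA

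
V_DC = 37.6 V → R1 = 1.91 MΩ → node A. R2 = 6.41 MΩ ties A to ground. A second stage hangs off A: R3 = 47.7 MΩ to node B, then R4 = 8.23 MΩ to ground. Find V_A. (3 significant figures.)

Node A sees R2 in parallel with the series input of stage 2, R3 + R4 = 55.93 MΩ.
R2 ‖ (R3+R4) = 5.751 MΩ.
So V_A = 37.6 × 0.7507 = 28.23 V.

V_A ≈ 28.2 V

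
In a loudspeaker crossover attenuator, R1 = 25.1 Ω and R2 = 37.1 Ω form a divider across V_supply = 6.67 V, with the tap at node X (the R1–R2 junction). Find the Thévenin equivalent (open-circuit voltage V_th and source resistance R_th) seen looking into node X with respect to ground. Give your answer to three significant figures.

V_th is the unloaded tap voltage: V_supply · R2/(R1+R2) = 6.67 × 0.5965 = 3.978 V.
Looking into X with the source shorted: R_th = R1·R2/(R1+R2) = 25.10 × 37.1/62.20 = 14.97 Ω.

V_th ≈ 3.98 V, R_th ≈ 15.0 Ω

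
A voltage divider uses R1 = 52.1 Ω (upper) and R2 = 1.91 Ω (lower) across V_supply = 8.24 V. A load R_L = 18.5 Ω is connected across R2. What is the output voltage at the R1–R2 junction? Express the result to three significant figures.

V_out ≈ 0.265 V

First combine the lower leg with the load: R2 ‖ R_L = 1.731 Ω.
Voltage divider with the loaded lower leg: V_out = 8.24 × 1.731/(52.1 + 1.731) = 8.24 × 0.03216 = 0.2650 V.
(Unloaded it would be 0.291 V; the load pulls it down.)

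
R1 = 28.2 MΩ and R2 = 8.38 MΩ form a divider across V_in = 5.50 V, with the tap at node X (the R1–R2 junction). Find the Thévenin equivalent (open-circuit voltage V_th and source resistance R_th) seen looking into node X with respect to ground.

V_th is the unloaded tap voltage: V_in · R2/(R1+R2) = 5.50 × 0.2291 = 1.260 V.
Zeroing V_in shorts the top of R1 to ground, so R_th = R1 ‖ R2 = 6.460 MΩ.

V_th ≈ 1.26 V, R_th ≈ 6.46 MΩ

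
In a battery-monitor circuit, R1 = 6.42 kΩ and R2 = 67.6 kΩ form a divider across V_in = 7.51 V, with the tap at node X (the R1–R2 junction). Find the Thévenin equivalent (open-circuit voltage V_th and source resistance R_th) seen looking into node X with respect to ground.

V_th ≈ 6.86 V, R_th ≈ 5.86 kΩ

Open-circuit (no load on X): V_th = V_in · R2/(R1 + R2) = 7.51 × 67.6/(6.420 + 67.6) = 6.859 V.
Zeroing V_in shorts the top of R1 to ground, so R_th = R1 ‖ R2 = 5.863 kΩ.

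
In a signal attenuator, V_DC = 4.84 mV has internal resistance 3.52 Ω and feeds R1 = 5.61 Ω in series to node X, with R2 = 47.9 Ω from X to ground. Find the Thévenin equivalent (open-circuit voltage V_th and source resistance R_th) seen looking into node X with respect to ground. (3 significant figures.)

R1' = 3.52 + 5.61 = 9.130 Ω (source resistance + R1).
V_th is the unloaded tap voltage: V_DC · R2/(R1'+R2) = 4.84 × 0.8399 = 4.065 mV.
Looking into X with the source shorted: R_th = R1'·R2/(R1'+R2) = 9.130 × 47.9/57.03 = 7.668 Ω.

V_th ≈ 4.07 mV, R_th ≈ 7.67 Ω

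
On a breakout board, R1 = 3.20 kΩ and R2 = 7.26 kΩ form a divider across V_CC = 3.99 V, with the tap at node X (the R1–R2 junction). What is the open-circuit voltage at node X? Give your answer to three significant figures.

V_th is the unloaded tap voltage: V_CC · R2/(R1+R2) = 3.99 × 0.6941 = 2.769 V.

V_th ≈ 2.77 V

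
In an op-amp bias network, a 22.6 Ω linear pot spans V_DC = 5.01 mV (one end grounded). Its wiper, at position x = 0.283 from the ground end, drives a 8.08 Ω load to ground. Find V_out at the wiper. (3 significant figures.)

Split the track: R_lower = x·R_p = 6.396 Ω, R_upper = (1−x)·R_p = 16.20 Ω.
(x·R_p) ‖ R_L = 3.570 Ω.
Loaded-divider output: V_out = 5.01 × 0.1805 = 0.9045 mV.
(Unloaded: V_out = x·V_DC = 1.42 mV.)

V_out ≈ 0.904 mV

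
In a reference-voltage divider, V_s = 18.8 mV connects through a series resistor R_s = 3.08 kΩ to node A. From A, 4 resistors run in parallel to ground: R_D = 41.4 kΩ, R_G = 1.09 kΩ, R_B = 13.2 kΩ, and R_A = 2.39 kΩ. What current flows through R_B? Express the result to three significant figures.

Combine the parallel branches: R_p = (1/41.4 + 1/1.09 + 1/13.2 + 1/2.39)⁻¹ = 0.6965 kΩ.
V_A by voltage divider: V_A = 18.8 × 0.6965/(3.08 + 0.6965) = 3.467 mV.
Branch current I = V_A/R_B = 3.467/13.2 = 0.2627 µA.

I ≈ 0.263 µA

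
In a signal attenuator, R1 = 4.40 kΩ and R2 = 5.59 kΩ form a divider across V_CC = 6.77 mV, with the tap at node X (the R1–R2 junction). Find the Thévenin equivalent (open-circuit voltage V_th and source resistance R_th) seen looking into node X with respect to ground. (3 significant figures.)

V_th is the unloaded tap voltage: V_CC · R2/(R1+R2) = 6.77 × 0.5596 = 3.788 mV.
Looking into X with the source shorted: R_th = R1·R2/(R1+R2) = 4.400 × 5.59/9.990 = 2.462 kΩ.

V_th ≈ 3.79 mV, R_th ≈ 2.46 kΩ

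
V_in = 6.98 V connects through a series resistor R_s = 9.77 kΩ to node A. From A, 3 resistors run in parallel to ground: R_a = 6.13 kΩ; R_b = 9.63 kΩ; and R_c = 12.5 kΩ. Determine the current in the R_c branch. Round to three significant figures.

Parallel bank: R_p = 1/(1/6.13 + 1/9.63 + 1/12.5) = 2.882 kΩ.
V_A by voltage divider: V_A = 6.98 × 2.882/(9.77 + 2.882) = 1.590 V.
Branch current I = V_A/R_c = 1.590/12.5 = 0.1272 mA.

I ≈ 0.127 mA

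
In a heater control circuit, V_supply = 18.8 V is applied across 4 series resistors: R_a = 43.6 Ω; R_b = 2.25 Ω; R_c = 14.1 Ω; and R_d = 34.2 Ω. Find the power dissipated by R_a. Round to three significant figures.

P ≈ 1.74 W

Series current I = V_supply/ΣR = 18.8/94.15 = 0.1997 A.
P(R_a) = I²·R_a = (0.1997)² × 43.6 = 1.738 W.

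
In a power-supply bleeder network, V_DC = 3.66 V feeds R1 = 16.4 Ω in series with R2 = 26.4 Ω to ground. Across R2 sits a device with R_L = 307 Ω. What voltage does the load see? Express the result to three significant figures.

First combine the lower leg with the load: R2 ‖ R_L = 24.31 Ω.
Then V_out = V_DC · R2'/(R1 + R2') = 3.66 × 24.31/40.71 = 2.186 V.

V_out ≈ 2.19 V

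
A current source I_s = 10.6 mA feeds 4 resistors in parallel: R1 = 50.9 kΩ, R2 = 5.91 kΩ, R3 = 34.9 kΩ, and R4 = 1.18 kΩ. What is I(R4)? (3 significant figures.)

ΣG = 1/50.9 + 1/5.91 + 1/34.9 + 1/1.18 = 1.065.
By the current-divider rule, I = I_s · G_k/ΣG = 10.6 × 0.7958 = 8.435 mA.

I ≈ 8.44 mA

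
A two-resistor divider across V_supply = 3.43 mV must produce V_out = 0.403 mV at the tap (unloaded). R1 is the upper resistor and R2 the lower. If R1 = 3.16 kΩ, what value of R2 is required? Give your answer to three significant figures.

R2 ≈ 0.421 kΩ

The divider ratio is R2/(R1+R2) = 0.403/3.43 = 0.1175.
R2 = R1 · 0.1175/(1 − 0.1175) = 0.4207 kΩ.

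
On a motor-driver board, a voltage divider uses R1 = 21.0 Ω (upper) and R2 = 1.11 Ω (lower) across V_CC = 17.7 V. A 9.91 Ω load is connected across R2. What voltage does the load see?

V_out ≈ 0.803 V

R2 ‖ R_L = (1.11 × 9.91)/(1.11 + 9.91) = 0.9982 Ω.
Then V_out = V_CC · R2'/(R1 + R2') = 17.7 × 0.9982/22.00 = 0.8032 V.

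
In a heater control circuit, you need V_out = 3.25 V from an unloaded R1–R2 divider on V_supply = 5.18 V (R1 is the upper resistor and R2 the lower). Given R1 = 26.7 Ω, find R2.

V_out/V_supply = R2/(R1+R2) = 0.6274.
R2 = R1 · 0.6274/(1 − 0.6274) = 44.96 Ω.

R2 ≈ 45.0 Ω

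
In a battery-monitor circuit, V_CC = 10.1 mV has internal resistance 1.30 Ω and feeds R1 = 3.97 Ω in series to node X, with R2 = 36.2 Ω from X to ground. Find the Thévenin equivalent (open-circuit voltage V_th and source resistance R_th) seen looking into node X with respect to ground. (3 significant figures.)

V_th ≈ 8.82 mV, R_th ≈ 4.60 Ω

R1' = 1.30 + 3.97 = 5.270 Ω (source resistance + R1).
Open-circuit (no load on X): V_th = V_CC · R2/(R1' + R2) = 10.1 × 36.2/(5.270 + 36.2) = 8.816 mV.
With V_CC suppressed (replaced by a short), R_th = R1' ‖ R2 = (5.270 × 36.2)/(5.270 + 36.2) = 4.600 Ω.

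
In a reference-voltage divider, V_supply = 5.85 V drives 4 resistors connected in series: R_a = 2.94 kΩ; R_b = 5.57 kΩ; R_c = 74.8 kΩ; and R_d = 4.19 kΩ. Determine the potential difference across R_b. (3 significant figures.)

ΣR = 2.94 + 5.57 + 74.8 + 4.19 = 87.50 kΩ.
By the voltage-divider rule, V = 5.85 × 5.570/87.50 = 0.3724 V.

V ≈ 0.372 V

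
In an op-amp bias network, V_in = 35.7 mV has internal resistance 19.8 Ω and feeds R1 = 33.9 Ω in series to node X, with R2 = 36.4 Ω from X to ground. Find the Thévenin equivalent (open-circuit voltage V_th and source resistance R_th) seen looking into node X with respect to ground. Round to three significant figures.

R1' = 19.8 + 33.9 = 53.70 Ω (source resistance + R1).
V_th is the unloaded tap voltage: V_in · R2/(R1'+R2) = 35.7 × 0.4040 = 14.42 mV.
Looking into X with the source shorted: R_th = R1'·R2/(R1'+R2) = 53.70 × 36.4/90.10 = 21.69 Ω.

V_th ≈ 14.4 mV, R_th ≈ 21.7 Ω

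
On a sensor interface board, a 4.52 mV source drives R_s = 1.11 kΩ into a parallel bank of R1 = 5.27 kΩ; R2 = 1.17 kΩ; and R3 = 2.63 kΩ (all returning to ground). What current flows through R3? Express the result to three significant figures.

I ≈ 0.666 µA

Equivalent of the parallel group: R_p = 0.7019 kΩ.
V_A = 4.52 × 0.7019/1.812 = 1.751 mV.
Branch current I = V_A/R3 = 1.751/2.63 = 0.6658 µA.
(Check via current divider: I_total = 2.495 µA; share G_k/ΣG = 0.2669 → same result.)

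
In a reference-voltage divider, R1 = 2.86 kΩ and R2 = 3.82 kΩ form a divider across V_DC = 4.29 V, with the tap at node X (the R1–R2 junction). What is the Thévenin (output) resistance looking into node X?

R_th ≈ 1.64 kΩ

Zeroing V_DC shorts the top of R1 to ground, so R_th = R1 ‖ R2 = 1.636 kΩ.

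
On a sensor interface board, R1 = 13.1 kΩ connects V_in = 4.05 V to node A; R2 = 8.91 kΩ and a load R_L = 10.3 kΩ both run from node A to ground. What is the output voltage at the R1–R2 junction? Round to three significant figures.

First combine the lower leg with the load: R2 ‖ R_L = 4.777 kΩ.
Then V_out = V_in · R2'/(R1 + R2') = 4.05 × 4.777/17.88 = 1.082 V.

V_out ≈ 1.08 V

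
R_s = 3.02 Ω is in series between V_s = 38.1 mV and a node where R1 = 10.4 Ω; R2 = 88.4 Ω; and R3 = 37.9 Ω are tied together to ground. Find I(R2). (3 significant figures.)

I ≈ 0.307 mA

Parallel bank: R_p = 1/(1/10.4 + 1/88.4 + 1/37.9) = 7.471 Ω.
V_A = 38.1 × 7.471/10.49 = 27.13 mV.
I(R2) = V_A / R2 = 27.13/88.4 = 0.3069 mA.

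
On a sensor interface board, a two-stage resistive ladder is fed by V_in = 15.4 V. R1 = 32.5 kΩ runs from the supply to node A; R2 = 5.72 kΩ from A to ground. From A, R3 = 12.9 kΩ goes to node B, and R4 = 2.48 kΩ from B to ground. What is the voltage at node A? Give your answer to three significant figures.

The second stage (R3 + R4 = 15.38 kΩ) loads node A in parallel with R2.
Effective lower resistance at A: R2 ‖ 15.38 = 4.169 kΩ.
So V_A = 15.4 × 0.1137 = 1.751 V.

V_A ≈ 1.75 V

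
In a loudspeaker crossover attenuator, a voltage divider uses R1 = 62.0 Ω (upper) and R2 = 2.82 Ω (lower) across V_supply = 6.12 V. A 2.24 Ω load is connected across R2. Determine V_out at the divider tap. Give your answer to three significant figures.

First combine the lower leg with the load: R2 ‖ R_L = 1.248 Ω.
Voltage divider with the loaded lower leg: V_out = 6.12 × 1.248/(62.0 + 1.248) = 6.12 × 0.01974 = 0.1208 V.

V_out ≈ 0.121 V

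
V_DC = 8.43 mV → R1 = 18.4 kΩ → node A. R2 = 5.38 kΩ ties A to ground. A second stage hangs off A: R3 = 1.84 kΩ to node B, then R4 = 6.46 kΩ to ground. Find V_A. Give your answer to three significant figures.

The second stage (R3 + R4 = 8.300 kΩ) loads node A in parallel with R2.
R2 ‖ (R3+R4) = 3.264 kΩ.
So V_A = 8.43 × 0.1507 = 1.270 mV.

V_A ≈ 1.27 mV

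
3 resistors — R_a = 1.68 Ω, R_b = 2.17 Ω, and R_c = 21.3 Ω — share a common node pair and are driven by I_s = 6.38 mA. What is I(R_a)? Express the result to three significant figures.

Conductances: ΣG = 1/1.68 + 1/2.17 + 1/21.3 = 1.103 (1/Ω).
By the current-divider rule, I = I_s · G_k/ΣG = 6.38 × 0.5396 = 3.443 mA.

I ≈ 3.44 mA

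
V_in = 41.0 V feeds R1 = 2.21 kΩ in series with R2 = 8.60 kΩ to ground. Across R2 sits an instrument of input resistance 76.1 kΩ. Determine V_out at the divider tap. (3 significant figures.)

V_out ≈ 31.9 V

R2 ‖ R_L = (8.60 × 76.1)/(8.60 + 76.1) = 7.727 kΩ.
Now apply the divider: V_out = 41.0 × 0.7776 = 31.88 V.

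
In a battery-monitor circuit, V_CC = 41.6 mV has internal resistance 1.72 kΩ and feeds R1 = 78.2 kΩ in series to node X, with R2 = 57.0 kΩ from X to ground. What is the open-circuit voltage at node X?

V_th ≈ 17.3 mV

R1' = 1.72 + 78.2 = 79.92 kΩ (source resistance + R1).
V_th is the unloaded tap voltage: V_CC · R2/(R1'+R2) = 41.6 × 0.4163 = 17.32 mV.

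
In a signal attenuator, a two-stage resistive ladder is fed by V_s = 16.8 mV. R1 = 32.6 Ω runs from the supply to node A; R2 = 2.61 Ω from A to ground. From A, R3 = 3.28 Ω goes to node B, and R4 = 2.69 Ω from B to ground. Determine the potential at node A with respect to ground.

The second stage (R3 + R4 = 5.970 Ω) loads node A in parallel with R2.
Effective lower resistance at A: R2 ‖ 5.970 = 1.816 Ω.
So V_A = 16.8 × 0.05277 = 0.8865 mV.

V_A ≈ 0.886 mV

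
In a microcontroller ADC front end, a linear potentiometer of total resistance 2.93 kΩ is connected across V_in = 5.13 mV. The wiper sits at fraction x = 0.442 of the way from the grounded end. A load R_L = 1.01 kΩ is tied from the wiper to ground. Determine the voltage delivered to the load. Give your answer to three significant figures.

Split the track: R_lower = x·R_p = 1.295 kΩ, R_upper = (1−x)·R_p = 1.635 kΩ.
Lower segment in parallel with the load: 1.295 ‖ 1.01 = 0.5675 kΩ.
V_out = 5.13 × 0.5675/(1.635 + 0.5675) = 1.322 mV.

V_out ≈ 1.32 mV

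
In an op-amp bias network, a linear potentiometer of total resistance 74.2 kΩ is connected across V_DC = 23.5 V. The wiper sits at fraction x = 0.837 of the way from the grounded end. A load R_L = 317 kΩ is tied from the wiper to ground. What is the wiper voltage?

Lower segment x·R_p = 62.11 kΩ; upper segment (1−x)·R_p = 12.09 kΩ.
Lower segment in parallel with the load: 62.11 ‖ 317 = 51.93 kΩ.
Then V_out = V_DC · 51.93/(12.09 + 51.93) = 19.06 V.

V_out ≈ 19.1 V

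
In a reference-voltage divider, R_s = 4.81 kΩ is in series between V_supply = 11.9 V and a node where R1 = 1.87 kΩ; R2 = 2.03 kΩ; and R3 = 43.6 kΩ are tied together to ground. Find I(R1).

I ≈ 1.05 mA

Equivalent of the parallel group: R_p = 0.9521 kΩ.
V_A by voltage divider: V_A = 11.9 × 0.9521/(4.81 + 0.9521) = 1.966 V.
I(R1) = V_A / R1 = 1.966/1.87 = 1.051 mA.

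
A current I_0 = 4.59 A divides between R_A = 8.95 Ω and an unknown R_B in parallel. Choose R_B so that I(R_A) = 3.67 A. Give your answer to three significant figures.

In a two-way split, I_A/I_0 = R_B/(R_A + R_B).
3.67/4.59 = R_B/(R_A + R_B) → R_B = R_A · (0.7996)/(1 − 0.7996) = 8.95 × 3.989 = 35.70 Ω.

R_B ≈ 35.7 Ω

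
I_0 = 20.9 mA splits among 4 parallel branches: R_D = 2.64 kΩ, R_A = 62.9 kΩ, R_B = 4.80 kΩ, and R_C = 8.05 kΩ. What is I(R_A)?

Total conductance ΣG = 1/2.64 + 1/62.9 + 1/4.80 + 1/8.05 = 0.7272 (units of 1/kΩ).
By the current-divider rule, I = I_0 · G_k/ΣG = 20.9 × 0.02186 = 0.4569 mA.

I ≈ 0.457 mA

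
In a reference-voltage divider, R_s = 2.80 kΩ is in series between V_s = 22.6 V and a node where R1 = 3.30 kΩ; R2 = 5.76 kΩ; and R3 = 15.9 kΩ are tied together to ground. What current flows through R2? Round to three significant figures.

I ≈ 1.56 mA

Parallel bank: R_p = 1/(1/3.30 + 1/5.76 + 1/15.9) = 1.853 kΩ.
Node voltage V_A = V_s · R_p/(R_s + R_p) = 22.6 × 0.3983 = 9.001 V.
Branch current I = V_A/R2 = 9.001/5.76 = 1.563 mA.
(Equivalently: I_total = 4.857 mA, then current-divider fraction G_k/ΣG = 0.3218.)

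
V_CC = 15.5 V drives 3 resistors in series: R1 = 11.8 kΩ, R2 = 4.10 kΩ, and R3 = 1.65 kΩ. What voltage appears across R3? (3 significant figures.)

V ≈ 1.46 V

Series total: ΣR = 11.8 + 4.10 + 1.65 = 17.55 kΩ.
V = V_CC · R/ΣR = 15.5 × 0.09402 = 1.457 V.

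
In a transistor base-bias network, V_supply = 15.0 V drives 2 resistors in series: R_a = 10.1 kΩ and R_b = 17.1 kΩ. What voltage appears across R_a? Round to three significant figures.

Total series resistance ΣR = 10.1 + 17.1 = 27.20 kΩ.
Voltage divider: V = V_supply · (10.10 / 27.20) = 15.0 × 0.3713 = 5.570 V.

V ≈ 5.57 V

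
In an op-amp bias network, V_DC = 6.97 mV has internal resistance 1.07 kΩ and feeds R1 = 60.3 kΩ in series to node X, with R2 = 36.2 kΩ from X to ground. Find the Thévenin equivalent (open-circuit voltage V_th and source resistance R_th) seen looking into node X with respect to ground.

R1' = 1.07 + 60.3 = 61.37 kΩ (source resistance + R1).
V_th is the unloaded tap voltage: V_DC · R2/(R1'+R2) = 6.97 × 0.3710 = 2.586 mV.
Zeroing V_DC shorts the top of R1' to ground, so R_th = R1' ‖ R2 = 22.77 kΩ.

V_th ≈ 2.59 mV, R_th ≈ 22.8 kΩ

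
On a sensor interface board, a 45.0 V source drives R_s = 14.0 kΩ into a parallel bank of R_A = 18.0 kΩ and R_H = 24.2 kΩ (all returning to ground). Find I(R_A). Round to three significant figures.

Combine the parallel branches: R_p = (1/18.0 + 1/24.2)⁻¹ = 10.32 kΩ.
V_A by voltage divider: V_A = 45.0 × 10.32/(14.0 + 10.32) = 19.10 V.
Branch current I = V_A/R_A = 19.10/18.0 = 1.061 mA.
(Check via current divider: I_total = 1.850 mA; share G_k/ΣG = 0.5735 → same result.)

I ≈ 1.06 mA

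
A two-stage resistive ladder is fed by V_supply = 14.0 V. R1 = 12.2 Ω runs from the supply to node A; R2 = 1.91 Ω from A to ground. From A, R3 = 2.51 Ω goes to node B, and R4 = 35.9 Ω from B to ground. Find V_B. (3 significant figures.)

The second stage (R3 + R4 = 38.41 Ω) loads node A in parallel with R2.
R2 ‖ (R3+R4) = 1.820 Ω.
So V_A = 14.0 × 0.1298 = 1.817 V.
Then the unloaded second divider: V_B = V_A × R4/(R3+R4) = 1.817 × 0.9347 = 1.698 V.

V_B ≈ 1.70 V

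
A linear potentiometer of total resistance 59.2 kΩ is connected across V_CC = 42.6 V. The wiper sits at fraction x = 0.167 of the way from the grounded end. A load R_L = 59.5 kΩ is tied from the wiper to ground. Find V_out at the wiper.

V_out ≈ 6.25 V

Lower segment x·R_p = 9.886 kΩ; upper segment (1−x)·R_p = 49.31 kΩ.
Lower segment in parallel with the load: 9.886 ‖ 59.5 = 8.478 kΩ.
Loaded-divider output: V_out = 42.6 × 0.1467 = 6.249 V.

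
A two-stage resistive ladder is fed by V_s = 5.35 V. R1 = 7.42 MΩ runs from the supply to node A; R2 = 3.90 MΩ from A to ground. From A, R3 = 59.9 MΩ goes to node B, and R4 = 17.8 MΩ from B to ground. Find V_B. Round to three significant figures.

Looking into the second stage from A: R3 + R4 = 77.70 MΩ appears in parallel with R2.
Effective lower resistance at A: R2 ‖ 77.70 = 3.714 MΩ.
First divider: V_A = V_s · 3.714/(7.42 + 3.714) = 1.784 V.
V_B = V_A × 0.2291 = 0.4088 V.

V_B ≈ 0.409 V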